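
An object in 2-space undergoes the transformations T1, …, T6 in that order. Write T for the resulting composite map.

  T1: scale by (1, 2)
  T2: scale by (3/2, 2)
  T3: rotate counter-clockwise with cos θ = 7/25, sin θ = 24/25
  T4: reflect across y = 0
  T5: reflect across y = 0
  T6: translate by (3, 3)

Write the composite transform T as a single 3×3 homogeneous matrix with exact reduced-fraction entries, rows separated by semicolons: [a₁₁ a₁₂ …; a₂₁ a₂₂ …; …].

T1 = [1 0 0; 0 2 0; 0 0 1]
T2·T1 = [3/2 0 0; 0 4 0; 0 0 1]
T3·…·T1 = [21/50 -96/25 0; 36/25 28/25 0; 0 0 1]
T4·…·T1 = [21/50 -96/25 0; -36/25 -28/25 0; 0 0 1]
T5·…·T1 = [21/50 -96/25 0; 36/25 28/25 0; 0 0 1]
T6·…·T1 = [21/50 -96/25 3; 36/25 28/25 3; 0 0 1]

T = [21/50 -96/25 3; 36/25 28/25 3; 0 0 1]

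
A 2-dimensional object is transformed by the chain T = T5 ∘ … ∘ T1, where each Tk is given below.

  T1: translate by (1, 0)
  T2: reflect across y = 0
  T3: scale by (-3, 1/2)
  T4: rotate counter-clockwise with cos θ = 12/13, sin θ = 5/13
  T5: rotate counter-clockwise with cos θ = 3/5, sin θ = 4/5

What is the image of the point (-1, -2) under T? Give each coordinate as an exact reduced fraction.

T(p) = (-63/65, 16/65)

T1 translate by (1, 0): (-1, -2) → (0, -2)
T2 reflect across y = 0: (0, -2) → (0, 2)
T3 scale by (-3, 1/2): (0, 2) → (0, 1)
T4 rotate counter-clockwise with cos θ = 12/13, sin θ = 5/13: (0, 1) → (-5/13, 12/13)
T5 rotate counter-clockwise with cos θ = 3/5, sin θ = 4/5: (-5/13, 12/13) → (-63/65, 16/65)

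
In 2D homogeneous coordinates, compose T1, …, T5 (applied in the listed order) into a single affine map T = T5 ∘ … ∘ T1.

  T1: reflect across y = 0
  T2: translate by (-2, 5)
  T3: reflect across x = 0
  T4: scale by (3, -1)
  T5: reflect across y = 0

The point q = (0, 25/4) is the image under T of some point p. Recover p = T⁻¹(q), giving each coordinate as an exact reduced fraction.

p = (2, -5/4)

T1 = [1 0 0; 0 -1 0; 0 0 1]
T2·T1 = [1 0 -2; 0 -1 5; 0 0 1]
T3·…·T1 = [-1 0 2; 0 -1 5; 0 0 1]
T4·…·T1 = [-3 0 6; 0 1 -5; 0 0 1]
T5·…·T1 = [-3 0 6; 0 -1 5; 0 0 1]
det M = 3; M⁻¹ = [-1/3 0 2; 0 -1 5; 0 0 1]
M⁻¹ · (0, 25/4)ᵀ = (2, -5/4)ᵀ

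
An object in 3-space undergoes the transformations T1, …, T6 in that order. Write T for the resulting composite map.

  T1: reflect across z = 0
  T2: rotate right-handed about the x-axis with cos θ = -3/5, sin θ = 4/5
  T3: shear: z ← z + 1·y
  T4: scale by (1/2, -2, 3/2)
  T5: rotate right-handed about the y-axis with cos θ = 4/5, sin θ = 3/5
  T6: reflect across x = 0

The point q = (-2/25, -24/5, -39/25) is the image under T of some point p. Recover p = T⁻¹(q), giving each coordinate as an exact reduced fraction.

T1 = [1 0 0 0; 0 1 0 0; 0 0 -1 0; 0 0 0 1]
T2·T1 = [1 0 0 0; 0 -3/5 4/5 0; 0 4/5 3/5 0; 0 0 0 1]
T3·…·T1 = [1 0 0 0; 0 -3/5 4/5 0; 0 1/5 7/5 0; 0 0 0 1]
T4·…·T1 = [1/2 0 0 0; 0 6/5 -8/5 0; 0 3/10 21/10 0; 0 0 0 1]
T5·…·T1 = [2/5 9/50 63/50 0; 0 6/5 -8/5 0; -3/10 6/25 42/25 0; 0 0 0 1]
T6·…·T1 = [-2/5 -9/50 -63/50 0; 0 6/5 -8/5 0; -3/10 6/25 42/25 0; 0 0 0 1]
det M = -3/2; M⁻¹ = [-8/5 0 -6/5 0; -8/25 7/10 32/75 0; -6/25 -1/10 8/25 0; 0 0 0 1]
M⁻¹ · (-2/25, -24/5, -39/25)ᵀ = (2, -4, 0)ᵀ

p = (2, -4, 0)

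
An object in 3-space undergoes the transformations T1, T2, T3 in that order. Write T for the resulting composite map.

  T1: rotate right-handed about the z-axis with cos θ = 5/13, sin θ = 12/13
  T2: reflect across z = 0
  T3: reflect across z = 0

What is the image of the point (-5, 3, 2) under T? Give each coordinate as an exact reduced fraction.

T1 rotate right-handed about the z-axis with cos θ = 5/13, sin θ = 12/13: (-5, 3, 2) → (-61/13, -45/13, 2)
T2 reflect across z = 0: (-61/13, -45/13, 2) → (-61/13, -45/13, -2)
T3 reflect across z = 0: (-61/13, -45/13, -2) → (-61/13, -45/13, 2)

T(p) = (-61/13, -45/13, 2)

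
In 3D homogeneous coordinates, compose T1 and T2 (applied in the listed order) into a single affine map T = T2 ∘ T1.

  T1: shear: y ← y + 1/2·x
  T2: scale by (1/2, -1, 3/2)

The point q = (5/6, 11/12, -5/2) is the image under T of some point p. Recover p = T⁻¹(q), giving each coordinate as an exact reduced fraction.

p = (5/3, -7/4, -5/3)

T1 = [1 0 0 0; 1/2 1 0 0; 0 0 1 0; 0 0 0 1]
T2·T1 = [1/2 0 0 0; -1/2 -1 0 0; 0 0 3/2 0; 0 0 0 1]
det M = -3/4; M⁻¹ = [2 0 0 0; -1 -1 0 0; 0 0 2/3 0; 0 0 0 1]
M⁻¹ · (5/6, 11/12, -5/2)ᵀ = (5/3, -7/4, -5/3)ᵀ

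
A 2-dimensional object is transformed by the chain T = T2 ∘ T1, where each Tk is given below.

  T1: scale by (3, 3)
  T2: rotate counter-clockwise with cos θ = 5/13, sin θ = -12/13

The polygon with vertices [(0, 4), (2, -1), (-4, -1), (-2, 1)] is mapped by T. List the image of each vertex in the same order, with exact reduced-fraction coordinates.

T1 scale by (3, 3): (0, 4) → (0, 12); (2, -1) → (6, -3); (-4, -1) → (-12, -3); (-2, 1) → (-6, 3)
T2 rotate counter-clockwise with cos θ = 5/13, sin θ = -12/13: (0, 12) → (144/13, 60/13); (6, -3) → (-6/13, -87/13); (-12, -3) → (-96/13, 129/13); (-6, 3) → (6/13, 87/13)

image vertices: (144/13, 60/13), (-6/13, -87/13), (-96/13, 129/13), (6/13, 87/13)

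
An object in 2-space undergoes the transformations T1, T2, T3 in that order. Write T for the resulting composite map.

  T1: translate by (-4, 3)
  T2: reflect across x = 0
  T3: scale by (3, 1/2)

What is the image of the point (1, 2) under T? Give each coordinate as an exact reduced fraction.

T1 translate by (-4, 3): (1, 2) → (-3, 5)
T2 reflect across x = 0: (-3, 5) → (3, 5)
T3 scale by (3, 1/2): (3, 5) → (9, 5/2)

T(p) = (9, 5/2)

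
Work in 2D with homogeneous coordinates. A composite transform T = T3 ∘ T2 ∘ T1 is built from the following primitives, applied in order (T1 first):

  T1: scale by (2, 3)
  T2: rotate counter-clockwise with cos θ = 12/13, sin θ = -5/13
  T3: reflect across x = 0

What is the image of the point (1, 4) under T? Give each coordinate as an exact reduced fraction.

T(p) = (-84/13, 134/13)

T1 scale by (2, 3): (1, 4) → (2, 12)
T2 rotate counter-clockwise with cos θ = 12/13, sin θ = -5/13: (2, 12) → (84/13, 134/13)
T3 reflect across x = 0: (84/13, 134/13) → (-84/13, 134/13)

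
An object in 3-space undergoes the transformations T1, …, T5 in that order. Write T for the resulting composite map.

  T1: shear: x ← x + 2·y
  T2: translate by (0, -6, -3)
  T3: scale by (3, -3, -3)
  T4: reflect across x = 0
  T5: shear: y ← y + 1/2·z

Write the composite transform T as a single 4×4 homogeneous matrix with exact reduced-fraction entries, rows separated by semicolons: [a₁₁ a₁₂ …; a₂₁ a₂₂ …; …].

T1 = [1 2 0 0; 0 1 0 0; 0 0 1 0; 0 0 0 1]
T2·T1 = [1 2 0 0; 0 1 0 -6; 0 0 1 -3; 0 0 0 1]
T3·…·T1 = [3 6 0 0; 0 -3 0 18; 0 0 -3 9; 0 0 0 1]
T4·…·T1 = [-3 -6 0 0; 0 -3 0 18; 0 0 -3 9; 0 0 0 1]
T5·…·T1 = [-3 -6 0 0; 0 -3 -3/2 45/2; 0 0 -3 9; 0 0 0 1]

T = [-3 -6 0 0; 0 -3 -3/2 45/2; 0 0 -3 9; 0 0 0 1]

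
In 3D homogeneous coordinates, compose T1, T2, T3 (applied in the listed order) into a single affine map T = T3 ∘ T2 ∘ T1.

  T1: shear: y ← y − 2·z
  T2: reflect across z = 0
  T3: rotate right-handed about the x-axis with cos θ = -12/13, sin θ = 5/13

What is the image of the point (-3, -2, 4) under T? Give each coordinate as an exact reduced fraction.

T1 shear: y ← y − 2·z: (-3, -2, 4) → (-3, -10, 4)
T2 reflect across z = 0: (-3, -10, 4) → (-3, -10, -4)
T3 rotate right-handed about the x-axis with cos θ = -12/13, sin θ = 5/13: (-3, -10, -4) → (-3, 140/13, -2/13)

T(p) = (-3, 140/13, -2/13)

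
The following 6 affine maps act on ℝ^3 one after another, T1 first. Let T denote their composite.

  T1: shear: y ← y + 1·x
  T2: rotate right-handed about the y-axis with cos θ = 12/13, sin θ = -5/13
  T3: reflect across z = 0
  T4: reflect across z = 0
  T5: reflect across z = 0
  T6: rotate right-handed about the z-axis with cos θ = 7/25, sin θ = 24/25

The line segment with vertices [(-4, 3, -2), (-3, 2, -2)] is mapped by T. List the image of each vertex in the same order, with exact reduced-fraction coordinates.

T1 shear: y ← y + 1·x: (-4, 3, -2) → (-4, -1, -2); (-3, 2, -2) → (-3, -1, -2)
T2 rotate right-handed about the y-axis with cos θ = 12/13, sin θ = -5/13: (-4, -1, -2) → (-38/13, -1, -44/13); (-3, -1, -2) → (-2, -1, -3)
T3 reflect across z = 0: (-38/13, -1, -44/13) → (-38/13, -1, 44/13); (-2, -1, -3) → (-2, -1, 3)
T4 reflect across z = 0: (-38/13, -1, 44/13) → (-38/13, -1, -44/13); (-2, -1, 3) → (-2, -1, -3)
T5 reflect across z = 0: (-38/13, -1, -44/13) → (-38/13, -1, 44/13); (-2, -1, -3) → (-2, -1, 3)
T6 rotate right-handed about the z-axis with cos θ = 7/25, sin θ = 24/25: (-38/13, -1, 44/13) → (46/325, -1003/325, 44/13); (-2, -1, 3) → (2/5, -11/5, 3)

image vertices: (46/325, -1003/325, 44/13), (2/5, -11/5, 3)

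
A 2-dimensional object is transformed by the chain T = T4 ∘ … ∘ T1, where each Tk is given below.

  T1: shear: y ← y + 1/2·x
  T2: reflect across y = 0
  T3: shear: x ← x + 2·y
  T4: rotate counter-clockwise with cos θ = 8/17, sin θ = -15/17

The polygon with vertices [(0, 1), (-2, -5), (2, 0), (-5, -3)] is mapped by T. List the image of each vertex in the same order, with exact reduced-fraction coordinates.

image vertices: (-31/17, 22/17), (10, -6), (-15/17, -8/17), (261/34, -46/17)

T1 shear: y ← y + 1/2·x: (0, 1) → (0, 1); (-2, -5) → (-2, -6); (2, 0) → (2, 1); (-5, -3) → (-5, -11/2)
T2 reflect across y = 0: (0, 1) → (0, -1); (-2, -6) → (-2, 6); (2, 1) → (2, -1); (-5, -11/2) → (-5, 11/2)
T3 shear: x ← x + 2·y: (0, -1) → (-2, -1); (-2, 6) → (10, 6); (2, -1) → (0, -1); (-5, 11/2) → (6, 11/2)
T4 rotate counter-clockwise with cos θ = 8/17, sin θ = -15/17: (-2, -1) → (-31/17, 22/17); (10, 6) → (10, -6); (0, -1) → (-15/17, -8/17); (6, 11/2) → (261/34, -46/17)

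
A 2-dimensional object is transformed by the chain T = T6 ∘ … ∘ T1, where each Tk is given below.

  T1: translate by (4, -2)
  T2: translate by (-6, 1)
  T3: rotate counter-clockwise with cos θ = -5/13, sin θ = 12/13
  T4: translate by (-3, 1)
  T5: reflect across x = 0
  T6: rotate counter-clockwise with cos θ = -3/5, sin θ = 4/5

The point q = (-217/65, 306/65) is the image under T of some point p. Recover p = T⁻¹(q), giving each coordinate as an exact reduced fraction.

p = (2, 4)

T1 = [1 0 4; 0 1 -2; 0 0 1]
T2·T1 = [1 0 -2; 0 1 -1; 0 0 1]
T3·…·T1 = [-5/13 -12/13 22/13; 12/13 -5/13 -19/13; 0 0 1]
T4·…·T1 = [-5/13 -12/13 -17/13; 12/13 -5/13 -6/13; 0 0 1]
T5·…·T1 = [5/13 12/13 17/13; 12/13 -5/13 -6/13; 0 0 1]
T6·…·T1 = [-63/65 -16/65 -27/65; -16/65 63/65 86/65; 0 0 1]
det M = -1; M⁻¹ = [-63/65 -16/65 -1/13; -16/65 63/65 -18/13; 0 0 1]
M⁻¹ · (-217/65, 306/65)ᵀ = (2, 4)ᵀ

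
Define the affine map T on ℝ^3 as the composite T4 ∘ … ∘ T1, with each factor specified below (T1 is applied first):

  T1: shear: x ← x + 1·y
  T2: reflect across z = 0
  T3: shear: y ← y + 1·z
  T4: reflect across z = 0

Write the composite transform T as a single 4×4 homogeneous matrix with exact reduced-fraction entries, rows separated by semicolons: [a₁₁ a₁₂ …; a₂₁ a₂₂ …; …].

T1 = [1 1 0 0; 0 1 0 0; 0 0 1 0; 0 0 0 1]
T2·T1 = [1 1 0 0; 0 1 0 0; 0 0 -1 0; 0 0 0 1]
T3·…·T1 = [1 1 0 0; 0 1 -1 0; 0 0 -1 0; 0 0 0 1]
T4·…·T1 = [1 1 0 0; 0 1 -1 0; 0 0 1 0; 0 0 0 1]

T = [1 1 0 0; 0 1 -1 0; 0 0 1 0; 0 0 0 1]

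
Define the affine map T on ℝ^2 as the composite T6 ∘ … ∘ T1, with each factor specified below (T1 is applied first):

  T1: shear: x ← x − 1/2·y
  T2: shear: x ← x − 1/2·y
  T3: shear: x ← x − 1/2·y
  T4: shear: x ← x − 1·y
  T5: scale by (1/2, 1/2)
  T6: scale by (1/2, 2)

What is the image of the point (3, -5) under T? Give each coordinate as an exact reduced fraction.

T(p) = (31/8, -5)

T1 shear: x ← x − 1/2·y: (3, -5) → (11/2, -5)
T2 shear: x ← x − 1/2·y: (11/2, -5) → (8, -5)
T3 shear: x ← x − 1/2·y: (8, -5) → (21/2, -5)
T4 shear: x ← x − 1·y: (21/2, -5) → (31/2, -5)
T5 scale by (1/2, 1/2): (31/2, -5) → (31/4, -5/2)
T6 scale by (1/2, 2): (31/4, -5/2) → (31/8, -5)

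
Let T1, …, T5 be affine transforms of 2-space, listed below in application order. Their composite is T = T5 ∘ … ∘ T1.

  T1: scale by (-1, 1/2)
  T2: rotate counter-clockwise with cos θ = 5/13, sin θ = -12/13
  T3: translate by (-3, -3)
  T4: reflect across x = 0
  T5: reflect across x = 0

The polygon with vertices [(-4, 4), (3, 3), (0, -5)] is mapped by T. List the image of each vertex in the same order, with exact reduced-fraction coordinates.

image vertices: (5/13, -77/13), (-36/13, 9/26), (-69/13, -103/26)

T1 scale by (-1, 1/2): (-4, 4) → (4, 2); (3, 3) → (-3, 3/2); (0, -5) → (0, -5/2)
T2 rotate counter-clockwise with cos θ = 5/13, sin θ = -12/13: (4, 2) → (44/13, -38/13); (-3, 3/2) → (3/13, 87/26); (0, -5/2) → (-30/13, -25/26)
T3 translate by (-3, -3): (44/13, -38/13) → (5/13, -77/13); (3/13, 87/26) → (-36/13, 9/26); (-30/13, -25/26) → (-69/13, -103/26)
T4 reflect across x = 0: (5/13, -77/13) → (-5/13, -77/13); (-36/13, 9/26) → (36/13, 9/26); (-69/13, -103/26) → (69/13, -103/26)
T5 reflect across x = 0: (-5/13, -77/13) → (5/13, -77/13); (36/13, 9/26) → (-36/13, 9/26); (69/13, -103/26) → (-69/13, -103/26)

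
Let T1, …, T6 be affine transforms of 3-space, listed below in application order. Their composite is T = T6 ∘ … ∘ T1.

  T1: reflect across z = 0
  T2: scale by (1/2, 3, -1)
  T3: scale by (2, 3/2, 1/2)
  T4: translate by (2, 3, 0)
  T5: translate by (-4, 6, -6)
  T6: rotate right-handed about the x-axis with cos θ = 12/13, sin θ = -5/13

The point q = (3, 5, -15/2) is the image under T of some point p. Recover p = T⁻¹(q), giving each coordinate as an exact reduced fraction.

p = (5, -1/3, 2)

T1 = [1 0 0 0; 0 1 0 0; 0 0 -1 0; 0 0 0 1]
T2·T1 = [1/2 0 0 0; 0 3 0 0; 0 0 1 0; 0 0 0 1]
T3·…·T1 = [1 0 0 0; 0 9/2 0 0; 0 0 1/2 0; 0 0 0 1]
T4·…·T1 = [1 0 0 2; 0 9/2 0 3; 0 0 1/2 0; 0 0 0 1]
T5·…·T1 = [1 0 0 -2; 0 9/2 0 9; 0 0 1/2 -6; 0 0 0 1]
T6·…·T1 = [1 0 0 -2; 0 54/13 5/26 6; 0 -45/26 6/13 -9; 0 0 0 1]
det M = 9/4; M⁻¹ = [1 0 0 2; 0 8/39 -10/117 -2; 0 10/13 24/13 12; 0 0 0 1]
M⁻¹ · (3, 5, -15/2)ᵀ = (5, -1/3, 2)ᵀ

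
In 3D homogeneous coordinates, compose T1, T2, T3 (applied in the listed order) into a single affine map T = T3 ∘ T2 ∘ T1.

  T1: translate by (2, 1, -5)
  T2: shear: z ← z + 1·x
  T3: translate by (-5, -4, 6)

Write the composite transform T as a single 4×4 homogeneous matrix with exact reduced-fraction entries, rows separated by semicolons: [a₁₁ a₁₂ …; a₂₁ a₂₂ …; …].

T = [1 0 0 -3; 0 1 0 -3; 1 0 1 3; 0 0 0 1]

T1 = [1 0 0 2; 0 1 0 1; 0 0 1 -5; 0 0 0 1]
T2·T1 = [1 0 0 2; 0 1 0 1; 1 0 1 -3; 0 0 0 1]
T3·…·T1 = [1 0 0 -3; 0 1 0 -3; 1 0 1 3; 0 0 0 1]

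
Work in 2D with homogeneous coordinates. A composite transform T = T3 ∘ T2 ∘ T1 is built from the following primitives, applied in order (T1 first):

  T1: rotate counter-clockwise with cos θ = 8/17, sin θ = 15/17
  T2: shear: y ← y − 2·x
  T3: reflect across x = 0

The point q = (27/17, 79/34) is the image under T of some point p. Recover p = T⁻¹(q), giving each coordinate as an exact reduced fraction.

p = (-3/2, 1)

T1 = [8/17 -15/17 0; 15/17 8/17 0; 0 0 1]
T2·T1 = [8/17 -15/17 0; -1/17 38/17 0; 0 0 1]
T3·…·T1 = [-8/17 15/17 0; -1/17 38/17 0; 0 0 1]
det M = -1; M⁻¹ = [-38/17 15/17 0; -1/17 8/17 0; 0 0 1]
M⁻¹ · (27/17, 79/34)ᵀ = (-3/2, 1)ᵀ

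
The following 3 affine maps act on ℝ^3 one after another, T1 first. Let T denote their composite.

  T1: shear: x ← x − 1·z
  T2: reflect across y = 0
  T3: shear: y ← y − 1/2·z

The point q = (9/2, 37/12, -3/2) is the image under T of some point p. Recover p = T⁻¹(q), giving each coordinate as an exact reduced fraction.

T1 = [1 0 -1 0; 0 1 0 0; 0 0 1 0; 0 0 0 1]
T2·T1 = [1 0 -1 0; 0 -1 0 0; 0 0 1 0; 0 0 0 1]
T3·…·T1 = [1 0 -1 0; 0 -1 -1/2 0; 0 0 1 0; 0 0 0 1]
det M = -1; M⁻¹ = [1 0 1 0; 0 -1 -1/2 0; 0 0 1 0; 0 0 0 1]
M⁻¹ · (9/2, 37/12, -3/2)ᵀ = (3, -7/3, -3/2)ᵀ

p = (3, -7/3, -3/2)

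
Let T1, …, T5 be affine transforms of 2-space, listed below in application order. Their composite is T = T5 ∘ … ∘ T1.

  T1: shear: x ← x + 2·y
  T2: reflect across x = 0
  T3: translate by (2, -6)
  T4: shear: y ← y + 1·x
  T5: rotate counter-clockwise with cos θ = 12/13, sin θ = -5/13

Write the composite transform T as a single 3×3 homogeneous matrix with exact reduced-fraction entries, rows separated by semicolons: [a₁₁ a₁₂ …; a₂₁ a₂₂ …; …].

T = [-17/13 -29/13 4/13; -7/13 -2/13 -58/13; 0 0 1]

T1 = [1 2 0; 0 1 0; 0 0 1]
T2·T1 = [-1 -2 0; 0 1 0; 0 0 1]
T3·…·T1 = [-1 -2 2; 0 1 -6; 0 0 1]
T4·…·T1 = [-1 -2 2; -1 -1 -4; 0 0 1]
T5·…·T1 = [-17/13 -29/13 4/13; -7/13 -2/13 -58/13; 0 0 1]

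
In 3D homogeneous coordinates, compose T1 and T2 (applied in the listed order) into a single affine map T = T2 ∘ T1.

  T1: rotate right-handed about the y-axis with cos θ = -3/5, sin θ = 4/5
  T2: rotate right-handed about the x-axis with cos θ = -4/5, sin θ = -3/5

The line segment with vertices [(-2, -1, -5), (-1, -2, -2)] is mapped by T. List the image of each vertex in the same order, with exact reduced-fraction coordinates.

image vertices: (-14/5, 89/25, -77/25), (-1, 14/5, -2/5)

T1 rotate right-handed about the y-axis with cos θ = -3/5, sin θ = 4/5: (-2, -1, -5) → (-14/5, -1, 23/5); (-1, -2, -2) → (-1, -2, 2)
T2 rotate right-handed about the x-axis with cos θ = -4/5, sin θ = -3/5: (-14/5, -1, 23/5) → (-14/5, 89/25, -77/25); (-1, -2, 2) → (-1, 14/5, -2/5)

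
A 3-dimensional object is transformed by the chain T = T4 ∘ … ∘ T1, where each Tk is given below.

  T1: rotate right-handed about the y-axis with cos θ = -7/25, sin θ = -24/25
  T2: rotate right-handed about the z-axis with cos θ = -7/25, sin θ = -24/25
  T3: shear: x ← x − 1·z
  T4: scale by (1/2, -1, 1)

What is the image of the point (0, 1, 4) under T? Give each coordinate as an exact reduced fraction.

T(p) = (986/625, -2129/625, -28/25)

T1 rotate right-handed about the y-axis with cos θ = -7/25, sin θ = -24/25: (0, 1, 4) → (-96/25, 1, -28/25)
T2 rotate right-handed about the z-axis with cos θ = -7/25, sin θ = -24/25: (-96/25, 1, -28/25) → (1272/625, 2129/625, -28/25)
T3 shear: x ← x − 1·z: (1272/625, 2129/625, -28/25) → (1972/625, 2129/625, -28/25)
T4 scale by (1/2, -1, 1): (1972/625, 2129/625, -28/25) → (986/625, -2129/625, -28/25)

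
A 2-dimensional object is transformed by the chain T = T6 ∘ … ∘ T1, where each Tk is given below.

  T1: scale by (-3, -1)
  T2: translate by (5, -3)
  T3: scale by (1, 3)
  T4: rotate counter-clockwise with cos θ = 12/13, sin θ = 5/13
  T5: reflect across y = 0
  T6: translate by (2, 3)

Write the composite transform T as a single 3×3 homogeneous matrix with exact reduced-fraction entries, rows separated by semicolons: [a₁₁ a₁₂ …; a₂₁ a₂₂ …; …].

T1 = [-3 0 0; 0 -1 0; 0 0 1]
T2·T1 = [-3 0 5; 0 -1 -3; 0 0 1]
T3·…·T1 = [-3 0 5; 0 -3 -9; 0 0 1]
T4·…·T1 = [-36/13 15/13 105/13; -15/13 -36/13 -83/13; 0 0 1]
T5·…·T1 = [-36/13 15/13 105/13; 15/13 36/13 83/13; 0 0 1]
T6·…·T1 = [-36/13 15/13 131/13; 15/13 36/13 122/13; 0 0 1]

T = [-36/13 15/13 131/13; 15/13 36/13 122/13; 0 0 1]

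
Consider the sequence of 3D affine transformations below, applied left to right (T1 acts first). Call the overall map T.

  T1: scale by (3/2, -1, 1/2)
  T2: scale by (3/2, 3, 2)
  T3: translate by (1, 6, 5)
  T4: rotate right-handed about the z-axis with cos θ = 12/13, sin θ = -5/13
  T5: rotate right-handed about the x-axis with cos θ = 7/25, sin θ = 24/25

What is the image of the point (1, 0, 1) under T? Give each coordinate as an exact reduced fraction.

T(p) = (69/13, -5927/1300, 1884/325)

T1 scale by (3/2, -1, 1/2): (1, 0, 1) → (3/2, 0, 1/2)
T2 scale by (3/2, 3, 2): (3/2, 0, 1/2) → (9/4, 0, 1)
T3 translate by (1, 6, 5): (9/4, 0, 1) → (13/4, 6, 6)
T4 rotate right-handed about the z-axis with cos θ = 12/13, sin θ = -5/13: (13/4, 6, 6) → (69/13, 223/52, 6)
T5 rotate right-handed about the x-axis with cos θ = 7/25, sin θ = 24/25: (69/13, 223/52, 6) → (69/13, -5927/1300, 1884/325)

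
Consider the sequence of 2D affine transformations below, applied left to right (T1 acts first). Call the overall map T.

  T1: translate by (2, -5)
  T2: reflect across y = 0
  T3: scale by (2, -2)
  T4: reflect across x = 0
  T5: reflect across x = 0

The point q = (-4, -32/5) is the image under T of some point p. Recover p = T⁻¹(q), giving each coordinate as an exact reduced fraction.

p = (-4, 9/5)

T1 = [1 0 2; 0 1 -5; 0 0 1]
T2·T1 = [1 0 2; 0 -1 5; 0 0 1]
T3·…·T1 = [2 0 4; 0 2 -10; 0 0 1]
T4·…·T1 = [-2 0 -4; 0 2 -10; 0 0 1]
T5·…·T1 = [2 0 4; 0 2 -10; 0 0 1]
det M = 4; M⁻¹ = [1/2 0 -2; 0 1/2 5; 0 0 1]
M⁻¹ · (-4, -32/5)ᵀ = (-4, 9/5)ᵀ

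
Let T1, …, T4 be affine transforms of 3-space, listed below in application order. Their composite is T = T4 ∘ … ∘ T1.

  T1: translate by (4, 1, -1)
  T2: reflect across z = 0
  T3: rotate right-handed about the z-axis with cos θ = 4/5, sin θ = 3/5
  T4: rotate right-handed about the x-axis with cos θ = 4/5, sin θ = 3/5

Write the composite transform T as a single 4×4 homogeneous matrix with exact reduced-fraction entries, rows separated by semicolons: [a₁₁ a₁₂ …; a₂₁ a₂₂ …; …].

T1 = [1 0 0 4; 0 1 0 1; 0 0 1 -1; 0 0 0 1]
T2·T1 = [1 0 0 4; 0 1 0 1; 0 0 -1 1; 0 0 0 1]
T3·…·T1 = [4/5 -3/5 0 13/5; 3/5 4/5 0 16/5; 0 0 -1 1; 0 0 0 1]
T4·…·T1 = [4/5 -3/5 0 13/5; 12/25 16/25 3/5 49/25; 9/25 12/25 -4/5 68/25; 0 0 0 1]

T = [4/5 -3/5 0 13/5; 12/25 16/25 3/5 49/25; 9/25 12/25 -4/5 68/25; 0 0 0 1]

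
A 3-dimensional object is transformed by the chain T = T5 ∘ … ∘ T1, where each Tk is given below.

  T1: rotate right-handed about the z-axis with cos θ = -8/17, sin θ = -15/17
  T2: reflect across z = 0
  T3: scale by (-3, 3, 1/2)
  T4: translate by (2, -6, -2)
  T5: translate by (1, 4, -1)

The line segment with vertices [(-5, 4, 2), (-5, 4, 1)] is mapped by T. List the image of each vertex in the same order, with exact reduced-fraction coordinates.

image vertices: (-249/17, 95/17, -4), (-249/17, 95/17, -7/2)

T1 rotate right-handed about the z-axis with cos θ = -8/17, sin θ = -15/17: (-5, 4, 2) → (100/17, 43/17, 2); (-5, 4, 1) → (100/17, 43/17, 1)
T2 reflect across z = 0: (100/17, 43/17, 2) → (100/17, 43/17, -2); (100/17, 43/17, 1) → (100/17, 43/17, -1)
T3 scale by (-3, 3, 1/2): (100/17, 43/17, -2) → (-300/17, 129/17, -1); (100/17, 43/17, -1) → (-300/17, 129/17, -1/2)
T4 translate by (2, -6, -2): (-300/17, 129/17, -1) → (-266/17, 27/17, -3); (-300/17, 129/17, -1/2) → (-266/17, 27/17, -5/2)
T5 translate by (1, 4, -1): (-266/17, 27/17, -3) → (-249/17, 95/17, -4); (-266/17, 27/17, -5/2) → (-249/17, 95/17, -7/2)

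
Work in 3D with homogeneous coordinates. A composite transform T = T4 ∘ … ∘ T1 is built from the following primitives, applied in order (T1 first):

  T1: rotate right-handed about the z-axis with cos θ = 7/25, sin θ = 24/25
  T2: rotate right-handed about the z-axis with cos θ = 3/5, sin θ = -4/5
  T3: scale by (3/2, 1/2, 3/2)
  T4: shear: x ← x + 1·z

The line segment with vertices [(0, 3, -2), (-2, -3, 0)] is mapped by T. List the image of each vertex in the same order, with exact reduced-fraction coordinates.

T1 rotate right-handed about the z-axis with cos θ = 7/25, sin θ = 24/25: (0, 3, -2) → (-72/25, 21/25, -2); (-2, -3, 0) → (58/25, -69/25, 0)
T2 rotate right-handed about the z-axis with cos θ = 3/5, sin θ = -4/5: (-72/25, 21/25, -2) → (-132/125, 351/125, -2); (58/25, -69/25, 0) → (-102/125, -439/125, 0)
T3 scale by (3/2, 1/2, 3/2): (-132/125, 351/125, -2) → (-198/125, 351/250, -3); (-102/125, -439/125, 0) → (-153/125, -439/250, 0)
T4 shear: x ← x + 1·z: (-198/125, 351/250, -3) → (-573/125, 351/250, -3); (-153/125, -439/250, 0) → (-153/125, -439/250, 0)

image vertices: (-573/125, 351/250, -3), (-153/125, -439/250, 0)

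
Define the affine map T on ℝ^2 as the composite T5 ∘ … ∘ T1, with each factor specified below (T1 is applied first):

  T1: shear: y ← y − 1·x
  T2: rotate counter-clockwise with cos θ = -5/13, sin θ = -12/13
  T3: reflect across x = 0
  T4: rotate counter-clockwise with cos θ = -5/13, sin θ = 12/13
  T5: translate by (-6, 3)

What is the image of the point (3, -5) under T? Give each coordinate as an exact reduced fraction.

T1 shear: y ← y − 1·x: (3, -5) → (3, -8)
T2 rotate counter-clockwise with cos θ = -5/13, sin θ = -12/13: (3, -8) → (-111/13, 4/13)
T3 reflect across x = 0: (-111/13, 4/13) → (111/13, 4/13)
T4 rotate counter-clockwise with cos θ = -5/13, sin θ = 12/13: (111/13, 4/13) → (-603/169, 1312/169)
T5 translate by (-6, 3): (-603/169, 1312/169) → (-1617/169, 1819/169)

T(p) = (-1617/169, 1819/169)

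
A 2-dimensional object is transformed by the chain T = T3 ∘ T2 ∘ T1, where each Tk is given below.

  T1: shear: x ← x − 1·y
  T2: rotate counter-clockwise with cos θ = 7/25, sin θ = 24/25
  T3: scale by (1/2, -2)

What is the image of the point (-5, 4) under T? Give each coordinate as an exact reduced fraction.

T1 shear: x ← x − 1·y: (-5, 4) → (-9, 4)
T2 rotate counter-clockwise with cos θ = 7/25, sin θ = 24/25: (-9, 4) → (-159/25, -188/25)
T3 scale by (1/2, -2): (-159/25, -188/25) → (-159/50, 376/25)

T(p) = (-159/50, 376/25)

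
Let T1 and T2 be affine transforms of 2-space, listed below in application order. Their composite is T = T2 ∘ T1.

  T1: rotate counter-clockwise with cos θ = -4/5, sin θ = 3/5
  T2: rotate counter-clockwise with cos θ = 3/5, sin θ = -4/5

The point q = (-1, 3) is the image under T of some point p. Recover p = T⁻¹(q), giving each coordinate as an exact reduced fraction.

p = (3, 1)

T1 = [-4/5 -3/5 0; 3/5 -4/5 0; 0 0 1]
T2·T1 = [0 -1 0; 1 0 0; 0 0 1]
det M = 1; M⁻¹ = [0 1 0; -1 0 0; 0 0 1]
M⁻¹ · (-1, 3)ᵀ = (3, 1)ᵀ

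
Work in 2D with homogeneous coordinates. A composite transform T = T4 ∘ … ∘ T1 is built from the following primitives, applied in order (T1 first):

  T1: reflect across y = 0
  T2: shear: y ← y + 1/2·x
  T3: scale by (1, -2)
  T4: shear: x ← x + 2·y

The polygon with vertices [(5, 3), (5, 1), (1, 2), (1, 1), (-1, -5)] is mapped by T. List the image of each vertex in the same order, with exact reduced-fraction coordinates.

image vertices: (7, 1), (-1, -3), (7, 3), (3, 1), (-19, -9)

T1 reflect across y = 0: (5, 3) → (5, -3); (5, 1) → (5, -1); (1, 2) → (1, -2); (1, 1) → (1, -1); (-1, -5) → (-1, 5)
T2 shear: y ← y + 1/2·x: (5, -3) → (5, -1/2); (5, -1) → (5, 3/2); (1, -2) → (1, -3/2); (1, -1) → (1, -1/2); (-1, 5) → (-1, 9/2)
T3 scale by (1, -2): (5, -1/2) → (5, 1); (5, 3/2) → (5, -3); (1, -3/2) → (1, 3); (1, -1/2) → (1, 1); (-1, 9/2) → (-1, -9)
T4 shear: x ← x + 2·y: (5, 1) → (7, 1); (5, -3) → (-1, -3); (1, 3) → (7, 3); (1, 1) → (3, 1); (-1, -9) → (-19, -9)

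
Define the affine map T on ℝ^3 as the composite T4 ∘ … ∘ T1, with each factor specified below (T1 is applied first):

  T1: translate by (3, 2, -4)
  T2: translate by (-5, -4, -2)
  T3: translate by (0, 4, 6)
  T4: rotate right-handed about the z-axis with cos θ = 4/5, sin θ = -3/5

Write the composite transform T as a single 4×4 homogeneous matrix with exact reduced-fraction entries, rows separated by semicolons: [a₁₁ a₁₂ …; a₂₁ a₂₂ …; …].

T = [4/5 3/5 0 -2/5; -3/5 4/5 0 14/5; 0 0 1 0; 0 0 0 1]

T1 = [1 0 0 3; 0 1 0 2; 0 0 1 -4; 0 0 0 1]
T2·T1 = [1 0 0 -2; 0 1 0 -2; 0 0 1 -6; 0 0 0 1]
T3·…·T1 = [1 0 0 -2; 0 1 0 2; 0 0 1 0; 0 0 0 1]
T4·…·T1 = [4/5 3/5 0 -2/5; -3/5 4/5 0 14/5; 0 0 1 0; 0 0 0 1]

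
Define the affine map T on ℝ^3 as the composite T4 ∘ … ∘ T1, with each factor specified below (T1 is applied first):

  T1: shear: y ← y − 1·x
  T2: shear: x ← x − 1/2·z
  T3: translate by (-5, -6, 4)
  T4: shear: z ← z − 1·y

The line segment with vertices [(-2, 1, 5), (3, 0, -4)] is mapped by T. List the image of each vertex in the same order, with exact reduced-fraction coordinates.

image vertices: (-19/2, -3, 12), (0, -9, 9)

T1 shear: y ← y − 1·x: (-2, 1, 5) → (-2, 3, 5); (3, 0, -4) → (3, -3, -4)
T2 shear: x ← x − 1/2·z: (-2, 3, 5) → (-9/2, 3, 5); (3, -3, -4) → (5, -3, -4)
T3 translate by (-5, -6, 4): (-9/2, 3, 5) → (-19/2, -3, 9); (5, -3, -4) → (0, -9, 0)
T4 shear: z ← z − 1·y: (-19/2, -3, 9) → (-19/2, -3, 12); (0, -9, 0) → (0, -9, 9)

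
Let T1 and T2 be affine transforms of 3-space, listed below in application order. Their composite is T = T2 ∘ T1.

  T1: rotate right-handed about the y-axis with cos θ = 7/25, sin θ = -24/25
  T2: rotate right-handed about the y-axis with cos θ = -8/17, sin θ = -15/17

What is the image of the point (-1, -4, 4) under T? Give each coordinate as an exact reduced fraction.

T(p) = (764/425, -4, -1577/425)

T1 rotate right-handed about the y-axis with cos θ = 7/25, sin θ = -24/25: (-1, -4, 4) → (-103/25, -4, 4/25)
T2 rotate right-handed about the y-axis with cos θ = -8/17, sin θ = -15/17: (-103/25, -4, 4/25) → (764/425, -4, -1577/425)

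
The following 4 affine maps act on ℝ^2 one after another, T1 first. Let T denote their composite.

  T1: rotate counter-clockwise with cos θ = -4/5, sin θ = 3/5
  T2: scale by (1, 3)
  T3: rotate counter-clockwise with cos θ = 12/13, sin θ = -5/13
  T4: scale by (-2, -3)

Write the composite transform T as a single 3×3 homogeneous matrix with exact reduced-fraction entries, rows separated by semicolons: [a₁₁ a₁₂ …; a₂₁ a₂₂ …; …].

T = [6/65 192/65 0; -384/65 387/65 0; 0 0 1]

T1 = [-4/5 -3/5 0; 3/5 -4/5 0; 0 0 1]
T2·T1 = [-4/5 -3/5 0; 9/5 -12/5 0; 0 0 1]
T3·…·T1 = [-3/65 -96/65 0; 128/65 -129/65 0; 0 0 1]
T4·…·T1 = [6/65 192/65 0; -384/65 387/65 0; 0 0 1]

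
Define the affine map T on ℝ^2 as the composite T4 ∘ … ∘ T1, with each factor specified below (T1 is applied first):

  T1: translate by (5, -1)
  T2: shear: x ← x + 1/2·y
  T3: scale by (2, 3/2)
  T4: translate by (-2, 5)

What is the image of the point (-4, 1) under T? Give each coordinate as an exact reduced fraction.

T(p) = (0, 5)

T1 translate by (5, -1): (-4, 1) → (1, 0)
T2 shear: x ← x + 1/2·y: (1, 0) → (1, 0)
T3 scale by (2, 3/2): (1, 0) → (2, 0)
T4 translate by (-2, 5): (2, 0) → (0, 5)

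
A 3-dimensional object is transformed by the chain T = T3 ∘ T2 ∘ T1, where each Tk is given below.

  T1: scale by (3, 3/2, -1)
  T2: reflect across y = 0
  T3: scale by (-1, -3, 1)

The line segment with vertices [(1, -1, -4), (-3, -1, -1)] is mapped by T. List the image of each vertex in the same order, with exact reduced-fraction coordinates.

image vertices: (-3, -9/2, 4), (9, -9/2, 1)

T1 scale by (3, 3/2, -1): (1, -1, -4) → (3, -3/2, 4); (-3, -1, -1) → (-9, -3/2, 1)
T2 reflect across y = 0: (3, -3/2, 4) → (3, 3/2, 4); (-9, -3/2, 1) → (-9, 3/2, 1)
T3 scale by (-1, -3, 1): (3, 3/2, 4) → (-3, -9/2, 4); (-9, 3/2, 1) → (9, -9/2, 1)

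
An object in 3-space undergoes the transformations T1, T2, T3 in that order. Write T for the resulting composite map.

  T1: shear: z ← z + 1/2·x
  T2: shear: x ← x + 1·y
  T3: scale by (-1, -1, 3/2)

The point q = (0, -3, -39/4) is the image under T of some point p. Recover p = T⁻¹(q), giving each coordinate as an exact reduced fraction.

p = (-3, 3, -5)

T1 = [1 0 0 0; 0 1 0 0; 1/2 0 1 0; 0 0 0 1]
T2·T1 = [1 1 0 0; 0 1 0 0; 1/2 0 1 0; 0 0 0 1]
T3·…·T1 = [-1 -1 0 0; 0 -1 0 0; 3/4 0 3/2 0; 0 0 0 1]
det M = 3/2; M⁻¹ = [-1 1 0 0; 0 -1 0 0; 1/2 -1/2 2/3 0; 0 0 0 1]
M⁻¹ · (0, -3, -39/4)ᵀ = (-3, 3, -5)ᵀ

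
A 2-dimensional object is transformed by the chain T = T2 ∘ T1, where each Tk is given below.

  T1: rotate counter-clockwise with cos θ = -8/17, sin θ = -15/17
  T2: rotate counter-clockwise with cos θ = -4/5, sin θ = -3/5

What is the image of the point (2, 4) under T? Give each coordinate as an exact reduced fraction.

T(p) = (-362/85, 116/85)

T1 rotate counter-clockwise with cos θ = -8/17, sin θ = -15/17: (2, 4) → (44/17, -62/17)
T2 rotate counter-clockwise with cos θ = -4/5, sin θ = -3/5: (44/17, -62/17) → (-362/85, 116/85)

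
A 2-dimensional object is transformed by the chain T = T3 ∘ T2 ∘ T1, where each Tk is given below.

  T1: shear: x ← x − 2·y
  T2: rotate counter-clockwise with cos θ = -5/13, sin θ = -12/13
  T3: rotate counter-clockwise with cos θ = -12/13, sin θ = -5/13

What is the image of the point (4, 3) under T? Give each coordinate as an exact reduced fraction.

T1 shear: x ← x − 2·y: (4, 3) → (-2, 3)
T2 rotate counter-clockwise with cos θ = -5/13, sin θ = -12/13: (-2, 3) → (46/13, 9/13)
T3 rotate counter-clockwise with cos θ = -12/13, sin θ = -5/13: (46/13, 9/13) → (-3, -2)

T(p) = (-3, -2)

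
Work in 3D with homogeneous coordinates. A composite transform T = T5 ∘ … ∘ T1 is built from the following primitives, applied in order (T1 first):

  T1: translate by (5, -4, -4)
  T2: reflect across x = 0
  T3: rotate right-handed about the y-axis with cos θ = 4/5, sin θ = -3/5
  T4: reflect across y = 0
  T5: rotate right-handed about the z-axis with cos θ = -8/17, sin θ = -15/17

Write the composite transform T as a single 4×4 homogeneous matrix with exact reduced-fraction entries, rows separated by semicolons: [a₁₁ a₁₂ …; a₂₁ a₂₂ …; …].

T = [32/85 -15/17 24/85 364/85; 12/17 8/17 9/17 -8/17; -3/5 0 4/5 -31/5; 0 0 0 1]

T1 = [1 0 0 5; 0 1 0 -4; 0 0 1 -4; 0 0 0 1]
T2·T1 = [-1 0 0 -5; 0 1 0 -4; 0 0 1 -4; 0 0 0 1]
T3·…·T1 = [-4/5 0 -3/5 -8/5; 0 1 0 -4; -3/5 0 4/5 -31/5; 0 0 0 1]
T4·…·T1 = [-4/5 0 -3/5 -8/5; 0 -1 0 4; -3/5 0 4/5 -31/5; 0 0 0 1]
T5·…·T1 = [32/85 -15/17 24/85 364/85; 12/17 8/17 9/17 -8/17; -3/5 0 4/5 -31/5; 0 0 0 1]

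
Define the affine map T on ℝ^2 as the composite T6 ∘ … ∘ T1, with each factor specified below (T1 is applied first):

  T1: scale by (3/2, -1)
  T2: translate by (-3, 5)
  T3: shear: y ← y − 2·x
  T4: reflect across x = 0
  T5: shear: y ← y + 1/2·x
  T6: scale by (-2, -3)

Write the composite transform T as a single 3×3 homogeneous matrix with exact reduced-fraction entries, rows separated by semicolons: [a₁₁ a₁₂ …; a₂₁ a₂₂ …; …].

T1 = [3/2 0 0; 0 -1 0; 0 0 1]
T2·T1 = [3/2 0 -3; 0 -1 5; 0 0 1]
T3·…·T1 = [3/2 0 -3; -3 -1 11; 0 0 1]
T4·…·T1 = [-3/2 0 3; -3 -1 11; 0 0 1]
T5·…·T1 = [-3/2 0 3; -15/4 -1 25/2; 0 0 1]
T6·…·T1 = [3 0 -6; 45/4 3 -75/2; 0 0 1]

T = [3 0 -6; 45/4 3 -75/2; 0 0 1]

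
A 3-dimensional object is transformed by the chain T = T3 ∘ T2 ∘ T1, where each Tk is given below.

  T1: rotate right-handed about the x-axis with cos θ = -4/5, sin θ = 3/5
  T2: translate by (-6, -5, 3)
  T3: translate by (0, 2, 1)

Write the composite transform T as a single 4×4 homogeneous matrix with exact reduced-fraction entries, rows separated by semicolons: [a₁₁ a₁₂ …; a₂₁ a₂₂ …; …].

T1 = [1 0 0 0; 0 -4/5 -3/5 0; 0 3/5 -4/5 0; 0 0 0 1]
T2·T1 = [1 0 0 -6; 0 -4/5 -3/5 -5; 0 3/5 -4/5 3; 0 0 0 1]
T3·…·T1 = [1 0 0 -6; 0 -4/5 -3/5 -3; 0 3/5 -4/5 4; 0 0 0 1]

T = [1 0 0 -6; 0 -4/5 -3/5 -3; 0 3/5 -4/5 4; 0 0 0 1]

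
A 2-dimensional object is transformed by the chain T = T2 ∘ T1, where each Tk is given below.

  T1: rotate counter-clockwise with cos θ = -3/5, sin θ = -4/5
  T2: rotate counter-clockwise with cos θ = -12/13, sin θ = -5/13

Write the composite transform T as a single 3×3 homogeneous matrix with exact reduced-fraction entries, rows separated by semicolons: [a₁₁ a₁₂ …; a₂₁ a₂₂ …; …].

T1 = [-3/5 4/5 0; -4/5 -3/5 0; 0 0 1]
T2·T1 = [16/65 -63/65 0; 63/65 16/65 0; 0 0 1]

T = [16/65 -63/65 0; 63/65 16/65 0; 0 0 1]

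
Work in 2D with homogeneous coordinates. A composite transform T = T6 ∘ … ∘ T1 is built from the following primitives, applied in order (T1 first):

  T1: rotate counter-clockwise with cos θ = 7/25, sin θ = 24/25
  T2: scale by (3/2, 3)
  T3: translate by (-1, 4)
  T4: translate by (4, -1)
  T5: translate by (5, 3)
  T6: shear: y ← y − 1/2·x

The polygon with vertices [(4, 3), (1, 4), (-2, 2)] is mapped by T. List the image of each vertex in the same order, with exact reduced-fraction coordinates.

T1 rotate counter-clockwise with cos θ = 7/25, sin θ = 24/25: (4, 3) → (-44/25, 117/25); (1, 4) → (-89/25, 52/25); (-2, 2) → (-62/25, -34/25)
T2 scale by (3/2, 3): (-44/25, 117/25) → (-66/25, 351/25); (-89/25, 52/25) → (-267/50, 156/25); (-62/25, -34/25) → (-93/25, -102/25)
T3 translate by (-1, 4): (-66/25, 351/25) → (-91/25, 451/25); (-267/50, 156/25) → (-317/50, 256/25); (-93/25, -102/25) → (-118/25, -2/25)
T4 translate by (4, -1): (-91/25, 451/25) → (9/25, 426/25); (-317/50, 256/25) → (-117/50, 231/25); (-118/25, -2/25) → (-18/25, -27/25)
T5 translate by (5, 3): (9/25, 426/25) → (134/25, 501/25); (-117/50, 231/25) → (133/50, 306/25); (-18/25, -27/25) → (107/25, 48/25)
T6 shear: y ← y − 1/2·x: (134/25, 501/25) → (134/25, 434/25); (133/50, 306/25) → (133/50, 1091/100); (107/25, 48/25) → (107/25, -11/50)

image vertices: (134/25, 434/25), (133/50, 1091/100), (107/25, -11/50)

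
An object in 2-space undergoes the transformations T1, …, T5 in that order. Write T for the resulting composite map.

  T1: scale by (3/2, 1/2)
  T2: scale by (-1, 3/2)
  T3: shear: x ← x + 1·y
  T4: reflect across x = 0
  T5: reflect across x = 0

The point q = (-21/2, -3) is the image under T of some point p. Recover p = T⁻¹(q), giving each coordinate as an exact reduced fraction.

T1 = [3/2 0 0; 0 1/2 0; 0 0 1]
T2·T1 = [-3/2 0 0; 0 3/4 0; 0 0 1]
T3·…·T1 = [-3/2 3/4 0; 0 3/4 0; 0 0 1]
T4·…·T1 = [3/2 -3/4 0; 0 3/4 0; 0 0 1]
T5·…·T1 = [-3/2 3/4 0; 0 3/4 0; 0 0 1]
det M = -9/8; M⁻¹ = [-2/3 2/3 0; 0 4/3 0; 0 0 1]
M⁻¹ · (-21/2, -3)ᵀ = (5, -4)ᵀ

p = (5, -4)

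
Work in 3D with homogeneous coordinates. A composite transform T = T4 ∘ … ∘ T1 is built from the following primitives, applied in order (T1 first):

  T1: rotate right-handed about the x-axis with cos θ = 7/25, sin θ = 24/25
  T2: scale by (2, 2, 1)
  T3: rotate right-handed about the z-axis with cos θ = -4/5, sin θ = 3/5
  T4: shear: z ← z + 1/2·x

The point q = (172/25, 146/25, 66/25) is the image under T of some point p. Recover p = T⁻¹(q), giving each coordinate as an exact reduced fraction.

p = (-1, -2, 4)

T1 = [1 0 0 0; 0 7/25 -24/25 0; 0 24/25 7/25 0; 0 0 0 1]
T2·T1 = [2 0 0 0; 0 14/25 -48/25 0; 0 24/25 7/25 0; 0 0 0 1]
T3·…·T1 = [-8/5 -42/125 144/125 0; 6/5 -56/125 192/125 0; 0 24/25 7/25 0; 0 0 0 1]
T4·…·T1 = [-8/5 -42/125 144/125 0; 6/5 -56/125 192/125 0; -4/5 99/125 107/125 0; 0 0 0 1]
det M = 4; M⁻¹ = [-2/5 3/10 0 0; -141/250 -14/125 24/25 0; 37/250 48/125 7/25 0; 0 0 0 1]
M⁻¹ · (172/25, 146/25, 66/25)ᵀ = (-1, -2, 4)ᵀ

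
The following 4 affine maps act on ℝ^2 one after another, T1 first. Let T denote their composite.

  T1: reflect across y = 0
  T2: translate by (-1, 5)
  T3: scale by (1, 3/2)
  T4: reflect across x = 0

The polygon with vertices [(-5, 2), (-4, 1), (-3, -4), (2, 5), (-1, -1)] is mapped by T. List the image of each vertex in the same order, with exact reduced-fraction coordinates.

T1 reflect across y = 0: (-5, 2) → (-5, -2); (-4, 1) → (-4, -1); (-3, -4) → (-3, 4); (2, 5) → (2, -5); (-1, -1) → (-1, 1)
T2 translate by (-1, 5): (-5, -2) → (-6, 3); (-4, -1) → (-5, 4); (-3, 4) → (-4, 9); (2, -5) → (1, 0); (-1, 1) → (-2, 6)
T3 scale by (1, 3/2): (-6, 3) → (-6, 9/2); (-5, 4) → (-5, 6); (-4, 9) → (-4, 27/2); (1, 0) → (1, 0); (-2, 6) → (-2, 9)
T4 reflect across x = 0: (-6, 9/2) → (6, 9/2); (-5, 6) → (5, 6); (-4, 27/2) → (4, 27/2); (1, 0) → (-1, 0); (-2, 9) → (2, 9)

image vertices: (6, 9/2), (5, 6), (4, 27/2), (-1, 0), (2, 9)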